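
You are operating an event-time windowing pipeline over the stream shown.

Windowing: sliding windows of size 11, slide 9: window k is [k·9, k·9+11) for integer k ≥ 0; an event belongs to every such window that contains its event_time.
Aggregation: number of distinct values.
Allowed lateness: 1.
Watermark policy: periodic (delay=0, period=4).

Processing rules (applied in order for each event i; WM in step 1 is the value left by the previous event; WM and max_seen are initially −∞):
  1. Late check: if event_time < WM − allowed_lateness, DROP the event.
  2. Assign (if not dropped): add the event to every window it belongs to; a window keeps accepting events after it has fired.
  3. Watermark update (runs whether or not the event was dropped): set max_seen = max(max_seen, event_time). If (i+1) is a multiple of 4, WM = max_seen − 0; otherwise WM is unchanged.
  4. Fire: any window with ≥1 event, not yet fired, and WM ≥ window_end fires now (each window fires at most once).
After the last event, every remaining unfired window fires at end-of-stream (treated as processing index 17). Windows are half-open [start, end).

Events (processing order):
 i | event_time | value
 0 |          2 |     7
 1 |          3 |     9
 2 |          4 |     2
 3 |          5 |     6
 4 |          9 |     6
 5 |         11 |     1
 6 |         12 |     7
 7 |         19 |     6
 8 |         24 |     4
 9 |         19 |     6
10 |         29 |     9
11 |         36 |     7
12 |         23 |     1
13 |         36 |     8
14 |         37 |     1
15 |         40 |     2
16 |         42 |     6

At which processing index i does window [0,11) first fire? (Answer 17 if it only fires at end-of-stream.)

i=0 t=2 v=7: → [0,11); WM=−∞
i=1 t=3 v=9: → [0,11); WM=−∞
i=2 t=4 v=2: → [0,11); WM=−∞
i=3 t=5 v=6: → [0,11); WM=5
i=4 t=9 v=6: → [9,20),[0,11); WM=5
i=5 t=11 v=1: → [9,20); WM=5
i=6 t=12 v=7: → [9,20); WM=5
i=7 t=19 v=6: → [18,29),[9,20); WM=19; [0,11) fires=4
i=8 t=24 v=4: → [18,29); WM=19
i=9 t=19 v=6: → [18,29),[9,20); WM=19
i=10 t=29 v=9: → [27,38); WM=19
i=11 t=36 v=7: → [36,47),[27,38); WM=36; [9,20) fires=3 [18,29) fires=2
i=12 t=23 v=1: DROP (t<36-1); WM=36
i=13 t=36 v=8: → [36,47),[27,38); WM=36
i=14 t=37 v=1: → [36,47),[27,38); WM=36
i=15 t=40 v=2: → [36,47); WM=40; [27,38) fires=4
i=16 t=42 v=6: → [36,47); WM=40

7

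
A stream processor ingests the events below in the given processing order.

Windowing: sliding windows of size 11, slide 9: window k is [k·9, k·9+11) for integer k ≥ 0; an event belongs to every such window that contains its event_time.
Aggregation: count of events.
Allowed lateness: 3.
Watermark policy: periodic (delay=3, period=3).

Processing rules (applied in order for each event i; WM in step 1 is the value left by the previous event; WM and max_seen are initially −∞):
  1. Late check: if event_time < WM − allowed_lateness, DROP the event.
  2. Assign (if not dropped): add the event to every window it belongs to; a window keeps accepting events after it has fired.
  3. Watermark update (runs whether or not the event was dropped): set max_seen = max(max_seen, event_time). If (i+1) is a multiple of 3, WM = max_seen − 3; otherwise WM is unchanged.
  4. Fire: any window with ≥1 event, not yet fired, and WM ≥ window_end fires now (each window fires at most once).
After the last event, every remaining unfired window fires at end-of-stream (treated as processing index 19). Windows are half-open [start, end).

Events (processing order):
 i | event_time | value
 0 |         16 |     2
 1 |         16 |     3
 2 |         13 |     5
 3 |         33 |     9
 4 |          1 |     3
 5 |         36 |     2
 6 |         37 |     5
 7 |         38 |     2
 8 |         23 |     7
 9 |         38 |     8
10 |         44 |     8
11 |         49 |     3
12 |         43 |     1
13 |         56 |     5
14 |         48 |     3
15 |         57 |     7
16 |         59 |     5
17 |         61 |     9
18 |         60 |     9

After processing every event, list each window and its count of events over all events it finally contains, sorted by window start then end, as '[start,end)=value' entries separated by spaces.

[9,20)=3 [27,38)=3 [36,47)=6 [45,56)=2 [54,65)=5

i=0 t=16 v=2: → [9,20); WM=−∞
i=1 t=16 v=3: → [9,20); WM=−∞
i=2 t=13 v=5: → [9,20); WM=13
i=3 t=33 v=9: → [27,38); WM=13
i=4 t=1 v=3: DROP (t<13-3); WM=13
i=5 t=36 v=2: → [36,47),[27,38); WM=33; [9,20) fires=3
i=6 t=37 v=5: → [36,47),[27,38); WM=33
i=7 t=38 v=2: → [36,47); WM=33
i=8 t=23 v=7: DROP (t<33-3); WM=35
i=9 t=38 v=8: → [36,47); WM=35
i=10 t=44 v=8: → [36,47); WM=35
i=11 t=49 v=3: → [45,56); WM=46; [27,38) fires=3
i=12 t=43 v=1: → [36,47); WM=46
i=13 t=56 v=5: → [54,65); WM=46
i=14 t=48 v=3: → [45,56); WM=53; [36,47) fires=6
i=15 t=57 v=7: → [54,65); WM=53
i=16 t=59 v=5: → [54,65); WM=53
i=17 t=61 v=9: → [54,65); WM=58; [45,56) fires=2
i=18 t=60 v=9: → [54,65); WM=58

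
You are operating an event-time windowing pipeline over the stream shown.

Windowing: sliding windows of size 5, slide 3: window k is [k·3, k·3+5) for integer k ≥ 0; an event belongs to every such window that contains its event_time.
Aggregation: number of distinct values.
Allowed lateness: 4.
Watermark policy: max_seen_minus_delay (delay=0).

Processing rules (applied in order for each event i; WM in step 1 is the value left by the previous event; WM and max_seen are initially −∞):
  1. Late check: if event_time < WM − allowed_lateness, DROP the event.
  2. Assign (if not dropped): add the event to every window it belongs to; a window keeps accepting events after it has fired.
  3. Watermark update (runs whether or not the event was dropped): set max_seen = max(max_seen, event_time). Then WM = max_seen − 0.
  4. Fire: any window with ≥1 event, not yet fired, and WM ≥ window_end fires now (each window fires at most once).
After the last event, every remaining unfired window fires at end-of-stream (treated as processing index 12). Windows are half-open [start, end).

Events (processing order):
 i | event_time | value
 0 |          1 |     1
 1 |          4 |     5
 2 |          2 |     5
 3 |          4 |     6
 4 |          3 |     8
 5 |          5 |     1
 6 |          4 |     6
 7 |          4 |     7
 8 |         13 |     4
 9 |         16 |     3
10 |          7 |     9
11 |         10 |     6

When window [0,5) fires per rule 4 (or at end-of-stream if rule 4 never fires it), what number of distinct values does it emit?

4

i=0 t=1 v=1: → [0,5); WM=1
i=1 t=4 v=5: → [3,8),[0,5); WM=4
i=2 t=2 v=5: → [0,5); WM=4
i=3 t=4 v=6: → [3,8),[0,5); WM=4
i=4 t=3 v=8: → [3,8),[0,5); WM=4
i=5 t=5 v=1: → [3,8); WM=5; [0,5) fires=4
i=6 t=4 v=6: → [3,8),[0,5); WM=5
i=7 t=4 v=7: → [3,8),[0,5); WM=5
i=8 t=13 v=4: → [12,17),[9,14); WM=13; [3,8) fires=5
i=9 t=16 v=3: → [15,20),[12,17); WM=16; [9,14) fires=1
i=10 t=7 v=9: DROP (t<16-4); WM=16
i=11 t=10 v=6: DROP (t<16-4); WM=16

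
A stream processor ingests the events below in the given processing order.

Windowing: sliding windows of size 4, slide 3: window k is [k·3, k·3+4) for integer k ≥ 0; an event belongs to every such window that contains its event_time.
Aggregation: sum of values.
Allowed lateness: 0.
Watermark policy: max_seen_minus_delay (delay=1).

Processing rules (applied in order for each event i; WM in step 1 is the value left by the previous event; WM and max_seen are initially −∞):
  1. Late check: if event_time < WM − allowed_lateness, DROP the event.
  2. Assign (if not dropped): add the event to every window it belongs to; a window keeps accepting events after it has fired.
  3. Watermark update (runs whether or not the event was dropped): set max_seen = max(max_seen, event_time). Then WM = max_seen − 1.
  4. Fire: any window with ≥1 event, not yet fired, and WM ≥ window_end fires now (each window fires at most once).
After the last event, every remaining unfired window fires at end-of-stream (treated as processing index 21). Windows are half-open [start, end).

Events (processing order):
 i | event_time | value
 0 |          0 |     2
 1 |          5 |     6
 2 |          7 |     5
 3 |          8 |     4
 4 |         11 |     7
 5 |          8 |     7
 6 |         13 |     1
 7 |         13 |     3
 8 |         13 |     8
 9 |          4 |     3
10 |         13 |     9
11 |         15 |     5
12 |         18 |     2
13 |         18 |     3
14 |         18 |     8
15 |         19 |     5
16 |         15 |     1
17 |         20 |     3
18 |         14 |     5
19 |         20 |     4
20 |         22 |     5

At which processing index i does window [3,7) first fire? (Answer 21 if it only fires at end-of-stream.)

3

i=0 t=0 v=2: → [0,4); WM=-1
i=1 t=5 v=6: → [3,7); WM=4; [0,4) fires=2
i=2 t=7 v=5: → [6,10); WM=6
i=3 t=8 v=4: → [6,10); WM=7; [3,7) fires=6
i=4 t=11 v=7: → [9,13); WM=10; [6,10) fires=9
i=5 t=8 v=7: DROP (t<10-0); WM=10
i=6 t=13 v=1: → [12,16); WM=12
i=7 t=13 v=3: → [12,16); WM=12
i=8 t=13 v=8: → [12,16); WM=12
i=9 t=4 v=3: DROP (t<12-0); WM=12
i=10 t=13 v=9: → [12,16); WM=12
i=11 t=15 v=5: → [15,19),[12,16); WM=14; [9,13) fires=7
i=12 t=18 v=2: → [18,22),[15,19); WM=17; [12,16) fires=26
i=13 t=18 v=3: → [18,22),[15,19); WM=17
i=14 t=18 v=8: → [18,22),[15,19); WM=17
i=15 t=19 v=5: → [18,22); WM=18
i=16 t=15 v=1: DROP (t<18-0); WM=18
i=17 t=20 v=3: → [18,22); WM=19; [15,19) fires=18
i=18 t=14 v=5: DROP (t<19-0); WM=19
i=19 t=20 v=4: → [18,22); WM=19
i=20 t=22 v=5: → [21,25); WM=21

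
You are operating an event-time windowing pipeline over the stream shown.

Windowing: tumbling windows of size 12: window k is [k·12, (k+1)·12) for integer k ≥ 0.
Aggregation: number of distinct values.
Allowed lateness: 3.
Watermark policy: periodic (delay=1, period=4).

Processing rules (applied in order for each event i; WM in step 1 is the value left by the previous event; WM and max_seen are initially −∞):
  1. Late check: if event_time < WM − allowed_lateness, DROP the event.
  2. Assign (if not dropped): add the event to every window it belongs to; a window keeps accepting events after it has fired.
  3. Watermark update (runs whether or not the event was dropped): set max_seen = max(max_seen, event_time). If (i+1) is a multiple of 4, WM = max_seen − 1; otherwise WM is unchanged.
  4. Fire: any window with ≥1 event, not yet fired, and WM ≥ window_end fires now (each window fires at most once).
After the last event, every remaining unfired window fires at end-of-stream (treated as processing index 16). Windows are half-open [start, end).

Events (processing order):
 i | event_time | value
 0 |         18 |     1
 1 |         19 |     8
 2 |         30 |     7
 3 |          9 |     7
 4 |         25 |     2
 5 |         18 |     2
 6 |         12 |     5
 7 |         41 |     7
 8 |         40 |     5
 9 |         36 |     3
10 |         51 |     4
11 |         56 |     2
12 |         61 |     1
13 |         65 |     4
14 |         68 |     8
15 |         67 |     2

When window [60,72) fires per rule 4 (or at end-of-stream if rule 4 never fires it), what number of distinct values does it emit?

4

i=0 t=18 v=1: → [12,24); WM=−∞
i=1 t=19 v=8: → [12,24); WM=−∞
i=2 t=30 v=7: → [24,36); WM=−∞
i=3 t=9 v=7: → [0,12); WM=29; [0,12) fires=1 [12,24) fires=2
i=4 t=25 v=2: DROP (t<29-3); WM=29
i=5 t=18 v=2: DROP (t<29-3); WM=29
i=6 t=12 v=5: DROP (t<29-3); WM=29
i=7 t=41 v=7: → [36,48); WM=40; [24,36) fires=1
i=8 t=40 v=5: → [36,48); WM=40
i=9 t=36 v=3: DROP (t<40-3); WM=40
i=10 t=51 v=4: → [48,60); WM=40
i=11 t=56 v=2: → [48,60); WM=55; [36,48) fires=2
i=12 t=61 v=1: → [60,72); WM=55
i=13 t=65 v=4: → [60,72); WM=55
i=14 t=68 v=8: → [60,72); WM=55
i=15 t=67 v=2: → [60,72); WM=67; [48,60) fires=2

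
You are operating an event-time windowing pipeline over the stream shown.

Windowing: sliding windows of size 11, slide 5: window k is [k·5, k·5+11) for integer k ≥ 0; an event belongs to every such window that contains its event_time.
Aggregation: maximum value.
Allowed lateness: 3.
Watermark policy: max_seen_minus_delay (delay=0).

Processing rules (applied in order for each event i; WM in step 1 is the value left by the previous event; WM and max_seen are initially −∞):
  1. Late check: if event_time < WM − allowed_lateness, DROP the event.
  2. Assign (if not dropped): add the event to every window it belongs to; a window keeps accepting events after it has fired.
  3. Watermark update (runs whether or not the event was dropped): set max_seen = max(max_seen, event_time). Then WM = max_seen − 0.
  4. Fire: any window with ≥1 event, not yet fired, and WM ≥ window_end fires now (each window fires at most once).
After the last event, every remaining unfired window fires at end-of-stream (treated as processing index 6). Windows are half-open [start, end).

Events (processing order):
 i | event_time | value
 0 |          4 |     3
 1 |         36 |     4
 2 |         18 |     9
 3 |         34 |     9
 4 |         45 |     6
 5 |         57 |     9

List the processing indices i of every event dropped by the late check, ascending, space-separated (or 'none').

2

i=0 t=4 v=3: → [0,11); WM=4
i=1 t=36 v=4: → [35,46),[30,41); WM=36; [0,11) fires=3
i=2 t=18 v=9: DROP (t<36-3); WM=36
i=3 t=34 v=9: → [30,41),[25,36); WM=36; [25,36) fires=9
i=4 t=45 v=6: → [45,56),[40,51),[35,46); WM=45; [30,41) fires=9
i=5 t=57 v=9: → [55,66),[50,61); WM=57; [35,46) fires=6 [40,51) fires=6 [45,56) fires=6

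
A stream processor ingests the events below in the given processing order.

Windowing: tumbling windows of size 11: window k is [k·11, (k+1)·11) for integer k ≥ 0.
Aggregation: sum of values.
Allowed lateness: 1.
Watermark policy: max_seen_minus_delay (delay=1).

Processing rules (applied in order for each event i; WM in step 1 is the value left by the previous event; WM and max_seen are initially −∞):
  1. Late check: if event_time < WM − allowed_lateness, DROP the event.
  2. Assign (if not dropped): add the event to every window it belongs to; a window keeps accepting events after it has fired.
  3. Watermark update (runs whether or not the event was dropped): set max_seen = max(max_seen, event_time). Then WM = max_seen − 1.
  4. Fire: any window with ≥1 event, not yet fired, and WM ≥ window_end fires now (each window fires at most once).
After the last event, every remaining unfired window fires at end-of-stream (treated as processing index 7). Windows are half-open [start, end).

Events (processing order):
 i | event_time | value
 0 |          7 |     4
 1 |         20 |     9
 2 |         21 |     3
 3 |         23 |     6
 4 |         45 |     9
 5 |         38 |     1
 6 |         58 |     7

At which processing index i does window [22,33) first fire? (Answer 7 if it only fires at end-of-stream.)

i=0 t=7 v=4: → [0,11); WM=6
i=1 t=20 v=9: → [11,22); WM=19; [0,11) fires=4
i=2 t=21 v=3: → [11,22); WM=20
i=3 t=23 v=6: → [22,33); WM=22; [11,22) fires=12
i=4 t=45 v=9: → [44,55); WM=44; [22,33) fires=6
i=5 t=38 v=1: DROP (t<44-1); WM=44
i=6 t=58 v=7: → [55,66); WM=57; [44,55) fires=9

4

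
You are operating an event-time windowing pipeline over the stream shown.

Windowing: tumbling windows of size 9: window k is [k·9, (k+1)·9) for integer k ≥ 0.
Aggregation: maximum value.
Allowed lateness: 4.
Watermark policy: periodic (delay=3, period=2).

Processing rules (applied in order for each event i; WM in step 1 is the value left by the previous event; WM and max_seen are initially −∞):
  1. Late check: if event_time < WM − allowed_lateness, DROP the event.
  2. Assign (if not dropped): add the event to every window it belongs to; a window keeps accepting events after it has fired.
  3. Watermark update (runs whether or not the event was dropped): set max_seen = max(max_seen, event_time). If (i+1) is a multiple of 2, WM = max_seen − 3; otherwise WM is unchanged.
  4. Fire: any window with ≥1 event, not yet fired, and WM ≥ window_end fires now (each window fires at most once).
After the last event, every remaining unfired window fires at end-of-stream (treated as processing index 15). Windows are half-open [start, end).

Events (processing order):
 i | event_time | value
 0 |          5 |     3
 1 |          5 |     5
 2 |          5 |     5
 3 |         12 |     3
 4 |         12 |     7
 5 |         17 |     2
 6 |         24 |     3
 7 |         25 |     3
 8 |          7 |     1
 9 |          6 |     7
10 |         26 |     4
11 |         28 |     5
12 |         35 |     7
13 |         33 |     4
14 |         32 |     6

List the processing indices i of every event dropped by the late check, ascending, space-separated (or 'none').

i=0 t=5 v=3: → [0,9); WM=−∞
i=1 t=5 v=5: → [0,9); WM=2
i=2 t=5 v=5: → [0,9); WM=2
i=3 t=12 v=3: → [9,18); WM=9; [0,9) fires=5
i=4 t=12 v=7: → [9,18); WM=9
i=5 t=17 v=2: → [9,18); WM=14
i=6 t=24 v=3: → [18,27); WM=14
i=7 t=25 v=3: → [18,27); WM=22; [9,18) fires=7
i=8 t=7 v=1: DROP (t<22-4); WM=22
i=9 t=6 v=7: DROP (t<22-4); WM=22
i=10 t=26 v=4: → [18,27); WM=22
i=11 t=28 v=5: → [27,36); WM=25
i=12 t=35 v=7: → [27,36); WM=25
i=13 t=33 v=4: → [27,36); WM=32; [18,27) fires=4
i=14 t=32 v=6: → [27,36); WM=32

8 9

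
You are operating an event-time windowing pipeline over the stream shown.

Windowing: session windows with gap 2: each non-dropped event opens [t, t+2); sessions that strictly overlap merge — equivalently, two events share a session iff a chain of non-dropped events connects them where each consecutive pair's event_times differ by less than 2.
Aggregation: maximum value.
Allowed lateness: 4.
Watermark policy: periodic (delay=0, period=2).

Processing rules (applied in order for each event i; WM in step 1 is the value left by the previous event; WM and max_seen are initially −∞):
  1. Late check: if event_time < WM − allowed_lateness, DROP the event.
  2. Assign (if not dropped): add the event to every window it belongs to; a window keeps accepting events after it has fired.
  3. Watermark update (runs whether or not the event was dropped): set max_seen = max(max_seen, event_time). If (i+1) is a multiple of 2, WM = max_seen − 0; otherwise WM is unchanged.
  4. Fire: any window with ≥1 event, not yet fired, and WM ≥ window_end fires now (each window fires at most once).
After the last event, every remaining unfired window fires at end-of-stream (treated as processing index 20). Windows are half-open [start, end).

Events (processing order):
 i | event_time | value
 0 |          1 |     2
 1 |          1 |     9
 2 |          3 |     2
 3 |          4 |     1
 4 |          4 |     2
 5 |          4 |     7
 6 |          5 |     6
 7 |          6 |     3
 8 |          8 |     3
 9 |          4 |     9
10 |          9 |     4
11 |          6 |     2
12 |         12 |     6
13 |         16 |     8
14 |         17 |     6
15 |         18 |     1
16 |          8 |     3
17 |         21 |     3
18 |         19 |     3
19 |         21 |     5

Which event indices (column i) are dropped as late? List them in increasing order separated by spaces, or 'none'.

16

i=0 t=1 v=2: → [1,3); WM=−∞
i=1 t=1 v=9: → [1,3); WM=1
i=2 t=3 v=2: → [3,5); WM=1
i=3 t=4 v=1: → [3,6); WM=4
i=4 t=4 v=2: → [3,6); WM=4
i=5 t=4 v=7: → [3,6); WM=4
i=6 t=5 v=6: → [3,7); WM=4
i=7 t=6 v=3: → [3,8); WM=6
i=8 t=8 v=3: → [8,10); WM=6
i=9 t=4 v=9: → [3,8); WM=8
i=10 t=9 v=4: → [8,11); WM=8
i=11 t=6 v=2: → [3,8); WM=9
i=12 t=12 v=6: → [12,14); WM=9
i=13 t=16 v=8: → [16,18); WM=16
i=14 t=17 v=6: → [16,19); WM=16
i=15 t=18 v=1: → [16,20); WM=18
i=16 t=8 v=3: DROP (t<18-4); WM=18
i=17 t=21 v=3: → [21,23); WM=21
i=18 t=19 v=3: → [16,21); WM=21
i=19 t=21 v=5: → [21,23); WM=21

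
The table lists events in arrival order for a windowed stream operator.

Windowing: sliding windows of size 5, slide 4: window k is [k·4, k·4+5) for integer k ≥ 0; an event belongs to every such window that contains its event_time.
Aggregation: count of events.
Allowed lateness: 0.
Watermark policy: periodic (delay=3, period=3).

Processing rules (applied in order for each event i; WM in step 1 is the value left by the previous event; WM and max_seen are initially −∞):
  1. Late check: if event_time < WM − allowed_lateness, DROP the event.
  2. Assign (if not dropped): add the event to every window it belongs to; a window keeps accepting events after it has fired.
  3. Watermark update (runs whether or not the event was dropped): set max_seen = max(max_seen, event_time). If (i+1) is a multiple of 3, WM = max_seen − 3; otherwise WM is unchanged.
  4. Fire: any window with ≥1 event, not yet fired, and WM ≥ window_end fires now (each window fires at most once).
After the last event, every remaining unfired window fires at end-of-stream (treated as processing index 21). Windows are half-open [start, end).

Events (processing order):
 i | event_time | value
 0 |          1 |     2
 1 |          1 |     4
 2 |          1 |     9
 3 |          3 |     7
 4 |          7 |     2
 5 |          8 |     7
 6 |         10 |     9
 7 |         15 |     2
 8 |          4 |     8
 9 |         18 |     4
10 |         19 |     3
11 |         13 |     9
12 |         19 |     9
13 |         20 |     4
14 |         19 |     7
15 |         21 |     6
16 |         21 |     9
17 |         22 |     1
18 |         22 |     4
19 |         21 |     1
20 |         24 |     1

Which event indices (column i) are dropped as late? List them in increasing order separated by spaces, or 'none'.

8

i=0 t=1 v=2: → [0,5); WM=−∞
i=1 t=1 v=4: → [0,5); WM=−∞
i=2 t=1 v=9: → [0,5); WM=-2
i=3 t=3 v=7: → [0,5); WM=-2
i=4 t=7 v=2: → [4,9); WM=-2
i=5 t=8 v=7: → [8,13),[4,9); WM=5; [0,5) fires=4
i=6 t=10 v=9: → [8,13); WM=5
i=7 t=15 v=2: → [12,17); WM=5
i=8 t=4 v=8: DROP (t<5-0); WM=12; [4,9) fires=2
i=9 t=18 v=4: → [16,21); WM=12
i=10 t=19 v=3: → [16,21); WM=12
i=11 t=13 v=9: → [12,17); WM=16; [8,13) fires=2
i=12 t=19 v=9: → [16,21); WM=16
i=13 t=20 v=4: → [20,25),[16,21); WM=16
i=14 t=19 v=7: → [16,21); WM=17; [12,17) fires=2
i=15 t=21 v=6: → [20,25); WM=17
i=16 t=21 v=9: → [20,25); WM=17
i=17 t=22 v=1: → [20,25); WM=19
i=18 t=22 v=4: → [20,25); WM=19
i=19 t=21 v=1: → [20,25); WM=19
i=20 t=24 v=1: → [24,29),[20,25); WM=21; [16,21) fires=5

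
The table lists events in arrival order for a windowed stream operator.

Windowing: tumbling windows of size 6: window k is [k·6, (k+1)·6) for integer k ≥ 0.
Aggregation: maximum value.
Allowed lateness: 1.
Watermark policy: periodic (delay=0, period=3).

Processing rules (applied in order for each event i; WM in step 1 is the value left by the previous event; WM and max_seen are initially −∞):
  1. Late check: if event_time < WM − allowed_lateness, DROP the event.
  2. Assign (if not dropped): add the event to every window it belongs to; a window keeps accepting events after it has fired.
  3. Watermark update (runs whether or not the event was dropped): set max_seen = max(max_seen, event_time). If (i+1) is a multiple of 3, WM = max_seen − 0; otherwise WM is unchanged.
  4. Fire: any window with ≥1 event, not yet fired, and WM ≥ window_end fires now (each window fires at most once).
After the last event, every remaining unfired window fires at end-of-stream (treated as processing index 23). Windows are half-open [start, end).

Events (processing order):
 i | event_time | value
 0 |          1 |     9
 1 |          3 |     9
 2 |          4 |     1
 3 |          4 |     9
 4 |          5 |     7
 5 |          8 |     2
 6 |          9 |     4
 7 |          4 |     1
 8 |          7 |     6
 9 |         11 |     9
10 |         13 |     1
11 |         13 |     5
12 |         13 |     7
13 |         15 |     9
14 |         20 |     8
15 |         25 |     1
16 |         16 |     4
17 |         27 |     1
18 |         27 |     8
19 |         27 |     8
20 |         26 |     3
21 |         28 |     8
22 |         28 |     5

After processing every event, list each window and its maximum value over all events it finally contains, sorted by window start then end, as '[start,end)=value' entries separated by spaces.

[0,6)=9 [6,12)=9 [12,18)=9 [18,24)=8 [24,30)=8

i=0 t=1 v=9: → [0,6); WM=−∞
i=1 t=3 v=9: → [0,6); WM=−∞
i=2 t=4 v=1: → [0,6); WM=4
i=3 t=4 v=9: → [0,6); WM=4
i=4 t=5 v=7: → [0,6); WM=4
i=5 t=8 v=2: → [6,12); WM=8; [0,6) fires=9
i=6 t=9 v=4: → [6,12); WM=8
i=7 t=4 v=1: DROP (t<8-1); WM=8
i=8 t=7 v=6: → [6,12); WM=9
i=9 t=11 v=9: → [6,12); WM=9
i=10 t=13 v=1: → [12,18); WM=9
i=11 t=13 v=5: → [12,18); WM=13; [6,12) fires=9
i=12 t=13 v=7: → [12,18); WM=13
i=13 t=15 v=9: → [12,18); WM=13
i=14 t=20 v=8: → [18,24); WM=20; [12,18) fires=9
i=15 t=25 v=1: → [24,30); WM=20
i=16 t=16 v=4: DROP (t<20-1); WM=20
i=17 t=27 v=1: → [24,30); WM=27; [18,24) fires=8
i=18 t=27 v=8: → [24,30); WM=27
i=19 t=27 v=8: → [24,30); WM=27
i=20 t=26 v=3: → [24,30); WM=27
i=21 t=28 v=8: → [24,30); WM=27
i=22 t=28 v=5: → [24,30); WM=27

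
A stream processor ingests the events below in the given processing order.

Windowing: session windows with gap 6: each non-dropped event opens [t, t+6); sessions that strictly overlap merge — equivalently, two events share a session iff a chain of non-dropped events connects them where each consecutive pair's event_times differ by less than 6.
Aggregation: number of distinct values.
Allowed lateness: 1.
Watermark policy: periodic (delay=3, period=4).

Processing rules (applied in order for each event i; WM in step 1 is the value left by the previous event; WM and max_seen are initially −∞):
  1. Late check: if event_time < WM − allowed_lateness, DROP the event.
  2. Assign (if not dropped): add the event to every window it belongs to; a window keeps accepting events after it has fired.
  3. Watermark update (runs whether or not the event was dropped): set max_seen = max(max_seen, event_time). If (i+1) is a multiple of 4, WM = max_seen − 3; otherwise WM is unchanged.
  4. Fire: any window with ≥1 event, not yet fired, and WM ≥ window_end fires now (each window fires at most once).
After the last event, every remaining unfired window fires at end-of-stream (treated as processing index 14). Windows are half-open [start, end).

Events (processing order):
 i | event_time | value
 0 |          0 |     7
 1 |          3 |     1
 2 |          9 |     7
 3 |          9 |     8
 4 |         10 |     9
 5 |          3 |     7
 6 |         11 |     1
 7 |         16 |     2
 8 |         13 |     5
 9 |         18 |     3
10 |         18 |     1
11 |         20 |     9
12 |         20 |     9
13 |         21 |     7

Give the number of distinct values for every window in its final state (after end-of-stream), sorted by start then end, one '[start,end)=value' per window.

[0,9)=2 [9,27)=7

i=0 t=0 v=7: → [0,6); WM=−∞
i=1 t=3 v=1: → [0,9); WM=−∞
i=2 t=9 v=7: → [9,15); WM=−∞
i=3 t=9 v=8: → [9,15); WM=6
i=4 t=10 v=9: → [9,16); WM=6
i=5 t=3 v=7: DROP (t<6-1); WM=6
i=6 t=11 v=1: → [9,17); WM=6
i=7 t=16 v=2: → [9,22); WM=13
i=8 t=13 v=5: → [9,22); WM=13
i=9 t=18 v=3: → [9,24); WM=13
i=10 t=18 v=1: → [9,24); WM=13
i=11 t=20 v=9: → [9,26); WM=17
i=12 t=20 v=9: → [9,26); WM=17
i=13 t=21 v=7: → [9,27); WM=17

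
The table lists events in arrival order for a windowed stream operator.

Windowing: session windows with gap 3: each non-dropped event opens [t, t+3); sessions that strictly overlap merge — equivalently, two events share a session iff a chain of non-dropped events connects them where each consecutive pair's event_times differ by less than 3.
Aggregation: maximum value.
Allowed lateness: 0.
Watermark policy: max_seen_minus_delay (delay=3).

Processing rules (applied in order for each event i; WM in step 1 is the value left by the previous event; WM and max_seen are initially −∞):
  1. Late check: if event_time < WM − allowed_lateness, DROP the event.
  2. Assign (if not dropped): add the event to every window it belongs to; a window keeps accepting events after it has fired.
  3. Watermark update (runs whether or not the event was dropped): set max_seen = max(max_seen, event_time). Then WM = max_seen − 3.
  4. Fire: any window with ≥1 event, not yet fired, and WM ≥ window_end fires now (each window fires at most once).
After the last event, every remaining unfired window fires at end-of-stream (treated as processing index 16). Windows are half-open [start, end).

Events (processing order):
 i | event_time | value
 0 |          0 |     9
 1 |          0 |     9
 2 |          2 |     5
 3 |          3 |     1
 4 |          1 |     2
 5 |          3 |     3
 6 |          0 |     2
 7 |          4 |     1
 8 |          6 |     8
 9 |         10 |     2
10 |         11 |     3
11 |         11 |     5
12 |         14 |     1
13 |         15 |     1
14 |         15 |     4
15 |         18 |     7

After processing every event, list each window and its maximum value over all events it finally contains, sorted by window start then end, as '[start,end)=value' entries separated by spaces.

[0,9)=9 [10,14)=5 [14,18)=4 [18,21)=7

i=0 t=0 v=9: → [0,3); WM=-3
i=1 t=0 v=9: → [0,3); WM=-3
i=2 t=2 v=5: → [0,5); WM=-1
i=3 t=3 v=1: → [0,6); WM=0
i=4 t=1 v=2: → [0,6); WM=0
i=5 t=3 v=3: → [0,6); WM=0
i=6 t=0 v=2: → [0,6); WM=0
i=7 t=4 v=1: → [0,7); WM=1
i=8 t=6 v=8: → [0,9); WM=3
i=9 t=10 v=2: → [10,13); WM=7
i=10 t=11 v=3: → [10,14); WM=8
i=11 t=11 v=5: → [10,14); WM=8
i=12 t=14 v=1: → [14,17); WM=11
i=13 t=15 v=1: → [14,18); WM=12
i=14 t=15 v=4: → [14,18); WM=12
i=15 t=18 v=7: → [18,21); WM=15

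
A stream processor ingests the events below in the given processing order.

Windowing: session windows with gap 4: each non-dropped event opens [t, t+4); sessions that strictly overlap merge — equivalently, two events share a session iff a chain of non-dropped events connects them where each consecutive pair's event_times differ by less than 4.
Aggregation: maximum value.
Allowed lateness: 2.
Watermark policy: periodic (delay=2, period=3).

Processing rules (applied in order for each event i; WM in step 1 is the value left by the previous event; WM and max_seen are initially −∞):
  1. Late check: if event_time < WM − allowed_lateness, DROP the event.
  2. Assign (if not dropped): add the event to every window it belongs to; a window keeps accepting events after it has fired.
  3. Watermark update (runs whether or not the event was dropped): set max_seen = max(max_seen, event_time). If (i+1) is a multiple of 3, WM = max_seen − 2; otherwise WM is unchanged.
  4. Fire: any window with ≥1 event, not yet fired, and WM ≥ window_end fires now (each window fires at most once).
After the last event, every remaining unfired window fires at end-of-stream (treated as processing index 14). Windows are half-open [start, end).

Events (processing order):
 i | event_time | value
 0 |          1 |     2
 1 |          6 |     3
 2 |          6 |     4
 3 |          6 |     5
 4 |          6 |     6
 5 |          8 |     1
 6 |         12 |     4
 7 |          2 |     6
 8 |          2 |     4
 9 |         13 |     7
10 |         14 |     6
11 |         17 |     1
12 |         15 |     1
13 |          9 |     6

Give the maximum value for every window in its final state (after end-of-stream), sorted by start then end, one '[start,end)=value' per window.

[1,5)=2 [6,12)=6 [12,21)=7

i=0 t=1 v=2: → [1,5); WM=−∞
i=1 t=6 v=3: → [6,10); WM=−∞
i=2 t=6 v=4: → [6,10); WM=4
i=3 t=6 v=5: → [6,10); WM=4
i=4 t=6 v=6: → [6,10); WM=4
i=5 t=8 v=1: → [6,12); WM=6
i=6 t=12 v=4: → [12,16); WM=6
i=7 t=2 v=6: DROP (t<6-2); WM=6
i=8 t=2 v=4: DROP (t<6-2); WM=10
i=9 t=13 v=7: → [12,17); WM=10
i=10 t=14 v=6: → [12,18); WM=10
i=11 t=17 v=1: → [12,21); WM=15
i=12 t=15 v=1: → [12,21); WM=15
i=13 t=9 v=6: DROP (t<15-2); WM=15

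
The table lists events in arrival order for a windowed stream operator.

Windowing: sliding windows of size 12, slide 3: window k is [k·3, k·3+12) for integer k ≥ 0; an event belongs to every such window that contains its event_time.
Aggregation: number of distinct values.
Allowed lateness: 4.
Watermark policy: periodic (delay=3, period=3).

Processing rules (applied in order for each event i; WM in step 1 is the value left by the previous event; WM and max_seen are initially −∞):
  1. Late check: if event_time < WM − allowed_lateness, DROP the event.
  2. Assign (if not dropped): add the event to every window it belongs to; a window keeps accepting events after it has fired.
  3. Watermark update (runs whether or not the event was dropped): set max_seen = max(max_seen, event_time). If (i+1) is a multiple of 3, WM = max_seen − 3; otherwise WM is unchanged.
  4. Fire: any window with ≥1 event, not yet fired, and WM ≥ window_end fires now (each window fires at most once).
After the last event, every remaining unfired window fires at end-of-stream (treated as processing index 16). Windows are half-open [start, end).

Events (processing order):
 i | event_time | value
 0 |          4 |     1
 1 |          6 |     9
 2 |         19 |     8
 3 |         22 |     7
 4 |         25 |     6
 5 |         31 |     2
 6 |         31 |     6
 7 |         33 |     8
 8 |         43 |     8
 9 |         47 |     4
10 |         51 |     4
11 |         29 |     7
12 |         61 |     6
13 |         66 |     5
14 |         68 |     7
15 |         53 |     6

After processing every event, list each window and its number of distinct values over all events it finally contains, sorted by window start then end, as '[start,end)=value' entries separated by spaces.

i=0 t=4 v=1: → [3,15),[0,12); WM=−∞
i=1 t=6 v=9: → [6,18),[3,15),[0,12); WM=−∞
i=2 t=19 v=8: → [18,30),[15,27),[12,24),[9,21); WM=16; [0,12) fires=2 [3,15) fires=2
i=3 t=22 v=7: → [21,33),[18,30),[15,27),[12,24); WM=16
i=4 t=25 v=6: → [24,36),[21,33),[18,30),[15,27); WM=16
i=5 t=31 v=2: → [30,42),[27,39),[24,36),[21,33); WM=28; [6,18) fires=1 [9,21) fires=1 [12,24) fires=2 [15,27) fires=3
i=6 t=31 v=6: → [30,42),[27,39),[24,36),[21,33); WM=28
i=7 t=33 v=8: → [33,45),[30,42),[27,39),[24,36); WM=28
i=8 t=43 v=8: → [42,54),[39,51),[36,48),[33,45); WM=40; [18,30) fires=3 [21,33) fires=3 [24,36) fires=3 [27,39) fires=3
i=9 t=47 v=4: → [45,57),[42,54),[39,51),[36,48); WM=40
i=10 t=51 v=4: → [51,63),[48,60),[45,57),[42,54); WM=40
i=11 t=29 v=7: DROP (t<40-4); WM=48; [30,42) fires=3 [33,45) fires=1 [36,48) fires=2
i=12 t=61 v=6: → [60,72),[57,69),[54,66),[51,63); WM=48
i=13 t=66 v=5: → [66,78),[63,75),[60,72),[57,69); WM=48
i=14 t=68 v=7: → [66,78),[63,75),[60,72),[57,69); WM=65; [39,51) fires=2 [42,54) fires=2 [45,57) fires=1 [48,60) fires=1 [51,63) fires=2
i=15 t=53 v=6: DROP (t<65-4); WM=65

[0,12)=2 [3,15)=2 [6,18)=1 [9,21)=1 [12,24)=2 [15,27)=3 [18,30)=3 [21,33)=3 [24,36)=3 [27,39)=3 [30,42)=3 [33,45)=1 [36,48)=2 [39,51)=2 [42,54)=2 [45,57)=1 [48,60)=1 [51,63)=2 [54,66)=1 [57,69)=3 [60,72)=3 [63,75)=2 [66,78)=2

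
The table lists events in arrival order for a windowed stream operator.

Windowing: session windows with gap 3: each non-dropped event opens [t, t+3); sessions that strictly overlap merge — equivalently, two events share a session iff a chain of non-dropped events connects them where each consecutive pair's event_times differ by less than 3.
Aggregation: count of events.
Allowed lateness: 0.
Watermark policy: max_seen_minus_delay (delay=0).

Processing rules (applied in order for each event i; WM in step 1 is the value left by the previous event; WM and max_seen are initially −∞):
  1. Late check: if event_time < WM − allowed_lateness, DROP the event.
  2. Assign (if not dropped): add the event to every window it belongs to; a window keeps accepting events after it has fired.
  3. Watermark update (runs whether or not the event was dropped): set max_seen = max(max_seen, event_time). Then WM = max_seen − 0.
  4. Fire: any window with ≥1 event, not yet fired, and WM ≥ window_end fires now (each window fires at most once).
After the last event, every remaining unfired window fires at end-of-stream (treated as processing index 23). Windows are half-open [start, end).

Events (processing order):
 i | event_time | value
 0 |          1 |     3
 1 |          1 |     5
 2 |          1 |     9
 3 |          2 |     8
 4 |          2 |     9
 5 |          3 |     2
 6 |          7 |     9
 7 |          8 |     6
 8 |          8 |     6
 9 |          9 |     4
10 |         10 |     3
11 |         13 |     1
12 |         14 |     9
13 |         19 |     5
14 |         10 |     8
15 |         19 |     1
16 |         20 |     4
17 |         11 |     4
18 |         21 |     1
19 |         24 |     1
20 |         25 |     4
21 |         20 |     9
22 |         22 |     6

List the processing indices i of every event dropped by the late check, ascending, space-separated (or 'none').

14 17 21 22

i=0 t=1 v=3: → [1,4); WM=1
i=1 t=1 v=5: → [1,4); WM=1
i=2 t=1 v=9: → [1,4); WM=1
i=3 t=2 v=8: → [1,5); WM=2
i=4 t=2 v=9: → [1,5); WM=2
i=5 t=3 v=2: → [1,6); WM=3
i=6 t=7 v=9: → [7,10); WM=7
i=7 t=8 v=6: → [7,11); WM=8
i=8 t=8 v=6: → [7,11); WM=8
i=9 t=9 v=4: → [7,12); WM=9
i=10 t=10 v=3: → [7,13); WM=10
i=11 t=13 v=1: → [13,16); WM=13
i=12 t=14 v=9: → [13,17); WM=14
i=13 t=19 v=5: → [19,22); WM=19
i=14 t=10 v=8: DROP (t<19-0); WM=19
i=15 t=19 v=1: → [19,22); WM=19
i=16 t=20 v=4: → [19,23); WM=20
i=17 t=11 v=4: DROP (t<20-0); WM=20
i=18 t=21 v=1: → [19,24); WM=21
i=19 t=24 v=1: → [24,27); WM=24
i=20 t=25 v=4: → [24,28); WM=25
i=21 t=20 v=9: DROP (t<25-0); WM=25
i=22 t=22 v=6: DROP (t<25-0); WM=25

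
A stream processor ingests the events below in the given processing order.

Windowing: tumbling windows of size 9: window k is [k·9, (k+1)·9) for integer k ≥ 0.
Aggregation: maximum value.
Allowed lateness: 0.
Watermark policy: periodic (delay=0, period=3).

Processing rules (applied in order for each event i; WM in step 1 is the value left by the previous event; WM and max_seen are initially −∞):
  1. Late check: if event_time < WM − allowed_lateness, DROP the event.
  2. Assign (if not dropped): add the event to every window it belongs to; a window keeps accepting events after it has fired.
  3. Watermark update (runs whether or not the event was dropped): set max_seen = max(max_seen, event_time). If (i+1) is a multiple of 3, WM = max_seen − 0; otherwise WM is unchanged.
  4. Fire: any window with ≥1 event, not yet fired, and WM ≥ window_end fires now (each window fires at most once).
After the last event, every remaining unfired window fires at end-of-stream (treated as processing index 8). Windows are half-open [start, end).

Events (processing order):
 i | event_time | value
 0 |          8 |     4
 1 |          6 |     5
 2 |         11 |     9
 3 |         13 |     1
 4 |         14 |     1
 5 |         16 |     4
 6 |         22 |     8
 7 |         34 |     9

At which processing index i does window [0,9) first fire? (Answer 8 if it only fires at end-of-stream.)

i=0 t=8 v=4: → [0,9); WM=−∞
i=1 t=6 v=5: → [0,9); WM=−∞
i=2 t=11 v=9: → [9,18); WM=11; [0,9) fires=5
i=3 t=13 v=1: → [9,18); WM=11
i=4 t=14 v=1: → [9,18); WM=11
i=5 t=16 v=4: → [9,18); WM=16
i=6 t=22 v=8: → [18,27); WM=16
i=7 t=34 v=9: → [27,36); WM=16

2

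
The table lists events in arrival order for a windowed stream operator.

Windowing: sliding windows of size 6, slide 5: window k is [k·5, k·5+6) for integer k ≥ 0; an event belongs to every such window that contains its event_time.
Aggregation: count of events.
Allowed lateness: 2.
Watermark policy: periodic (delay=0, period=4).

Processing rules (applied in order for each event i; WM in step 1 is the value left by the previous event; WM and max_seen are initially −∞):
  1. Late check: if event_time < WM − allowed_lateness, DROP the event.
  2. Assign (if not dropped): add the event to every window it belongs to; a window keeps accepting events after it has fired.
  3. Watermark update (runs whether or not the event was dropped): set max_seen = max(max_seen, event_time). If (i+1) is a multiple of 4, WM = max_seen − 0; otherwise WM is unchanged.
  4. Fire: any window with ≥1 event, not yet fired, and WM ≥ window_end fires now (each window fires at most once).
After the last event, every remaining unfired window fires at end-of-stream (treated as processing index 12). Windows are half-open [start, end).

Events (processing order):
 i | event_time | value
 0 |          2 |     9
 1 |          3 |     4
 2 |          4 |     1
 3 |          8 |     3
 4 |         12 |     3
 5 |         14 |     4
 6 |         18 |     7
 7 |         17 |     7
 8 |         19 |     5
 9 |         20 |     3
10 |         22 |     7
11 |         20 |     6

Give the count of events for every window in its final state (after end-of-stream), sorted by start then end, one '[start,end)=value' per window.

i=0 t=2 v=9: → [0,6); WM=−∞
i=1 t=3 v=4: → [0,6); WM=−∞
i=2 t=4 v=1: → [0,6); WM=−∞
i=3 t=8 v=3: → [5,11); WM=8; [0,6) fires=3
i=4 t=12 v=3: → [10,16); WM=8
i=5 t=14 v=4: → [10,16); WM=8
i=6 t=18 v=7: → [15,21); WM=8
i=7 t=17 v=7: → [15,21); WM=18; [5,11) fires=1 [10,16) fires=2
i=8 t=19 v=5: → [15,21); WM=18
i=9 t=20 v=3: → [20,26),[15,21); WM=18
i=10 t=22 v=7: → [20,26); WM=18
i=11 t=20 v=6: → [20,26),[15,21); WM=22; [15,21) fires=5

[0,6)=3 [5,11)=1 [10,16)=2 [15,21)=5 [20,26)=3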